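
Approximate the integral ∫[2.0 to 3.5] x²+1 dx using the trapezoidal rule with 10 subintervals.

f(x) = x²+1
a = 2.0, b = 3.5, n = 10
h = (b - a)/n = 0.150000

Trapezoidal rule: (h/2)[f(x₀) + 2f(x₁) + 2f(x₂) + ... + f(xₙ)]

x_0 = 2.0000, f(x_0) = 5.000000, coefficient = 1
x_1 = 2.1500, f(x_1) = 5.622500, coefficient = 2
x_2 = 2.3000, f(x_2) = 6.290000, coefficient = 2
x_3 = 2.4500, f(x_3) = 7.002500, coefficient = 2
x_4 = 2.6000, f(x_4) = 7.760000, coefficient = 2
x_5 = 2.7500, f(x_5) = 8.562500, coefficient = 2
x_6 = 2.9000, f(x_6) = 9.410000, coefficient = 2
x_7 = 3.0500, f(x_7) = 10.302500, coefficient = 2
x_8 = 3.2000, f(x_8) = 11.240000, coefficient = 2
x_9 = 3.3500, f(x_9) = 12.222500, coefficient = 2
x_10 = 3.5000, f(x_10) = 13.250000, coefficient = 1

I ≈ (0.150000/2) × 175.075000 = 13.130625
Exact value: 13.125000
Error: 0.005625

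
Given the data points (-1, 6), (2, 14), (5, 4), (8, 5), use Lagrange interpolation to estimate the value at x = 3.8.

Lagrange interpolation formula:
P(x) = Σ yᵢ × Lᵢ(x)
where Lᵢ(x) = Π_{j≠i} (x - xⱼ)/(xᵢ - xⱼ)

L_0(3.8) = (3.8 - 2)/(-1 - 2) × (3.8 - 5)/(-1 - 5) × (3.8 - 8)/(-1 - 8) = -0.056000
L_1(3.8) = (3.8 - (-1))/(2 - (-1)) × (3.8 - 5)/(2 - 5) × (3.8 - 8)/(2 - 8) = 0.448000
L_2(3.8) = (3.8 - (-1))/(5 - (-1)) × (3.8 - 2)/(5 - 2) × (3.8 - 8)/(5 - 8) = 0.672000
L_3(3.8) = (3.8 - (-1))/(8 - (-1)) × (3.8 - 2)/(8 - 2) × (3.8 - 5)/(8 - 5) = -0.064000

P(3.8) = 6×L_0(3.8) + 14×L_1(3.8) + 4×L_2(3.8) + 5×L_3(3.8)
P(3.8) = 8.304000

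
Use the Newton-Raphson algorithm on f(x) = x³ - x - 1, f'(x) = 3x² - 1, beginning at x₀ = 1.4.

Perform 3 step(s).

f(x) = x³ - x - 1
f'(x) = 3x² - 1
x₀ = 1.4

Newton-Raphson formula: x_{n+1} = x_n - f(x_n)/f'(x_n)

Iteration 1:
  f(1.400000) = 0.344000
  f'(1.400000) = 4.880000
  x_1 = 1.400000 - 0.344000/4.880000 = 1.329508
Iteration 2:
  f(1.329508) = 0.020520
  f'(1.329508) = 4.302776
  x_2 = 1.329508 - 0.020520/4.302776 = 1.324739
Iteration 3:
  f(1.324739) = 0.000091
  f'(1.324739) = 4.264802
  x_3 = 1.324739 - 0.000091/4.264802 = 1.324718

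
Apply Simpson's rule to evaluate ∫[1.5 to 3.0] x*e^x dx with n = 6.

f(x) = x*e^x
a = 1.5, b = 3.0, n = 6
h = (b - a)/n = 0.250000

Simpson's rule: (h/3)[f(x₀) + 4f(x₁) + 2f(x₂) + ... + f(xₙ)]

x_0 = 1.5000, f(x_0) = 6.722534, coefficient = 1
x_1 = 1.7500, f(x_1) = 10.070555, coefficient = 4
x_2 = 2.0000, f(x_2) = 14.778112, coefficient = 2
x_3 = 2.2500, f(x_3) = 21.347406, coefficient = 4
x_4 = 2.5000, f(x_4) = 30.456235, coefficient = 2
x_5 = 2.7500, f(x_5) = 43.017238, coefficient = 4
x_6 = 3.0000, f(x_6) = 60.256611, coefficient = 1

I ≈ (0.250000/3) × 455.188631 = 37.932386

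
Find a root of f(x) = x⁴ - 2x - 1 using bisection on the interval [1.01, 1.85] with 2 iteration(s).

f(x) = x⁴ - 2x - 1
Initial interval: [1.01, 1.85]

Iteration 1:
  c_1 = (1.010000 + 1.850000)/2 = 1.430000
  f(c_1) = f(1.430000) = 0.321616
  f(a) × f(c) < 0, new interval: [1.010000, 1.430000]
Iteration 2:
  c_2 = (1.010000 + 1.430000)/2 = 1.220000
  f(c_2) = f(1.220000) = -1.224665
  f(a) × f(c) ≥ 0, new interval: [1.220000, 1.430000]

After 2 iteration(s), the approximation is c_2 = 1.220000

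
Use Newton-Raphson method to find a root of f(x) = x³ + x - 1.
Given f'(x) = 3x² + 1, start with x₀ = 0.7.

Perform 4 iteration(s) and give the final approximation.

f(x) = x³ + x - 1
f'(x) = 3x² + 1
x₀ = 0.7

Newton-Raphson formula: x_{n+1} = x_n - f(x_n)/f'(x_n)

Iteration 1:
  f(0.700000) = 0.043000
  f'(0.700000) = 2.470000
  x_1 = 0.700000 - 0.043000/2.470000 = 0.682591
Iteration 2:
  f(0.682591) = 0.000631
  f'(0.682591) = 2.397792
  x_2 = 0.682591 - 0.000631/2.397792 = 0.682328
Iteration 3:
  f(0.682328) = 0.000000
  f'(0.682328) = 2.396714
  x_3 = 0.682328 - 0.000000/2.396714 = 0.682328
Iteration 4:
  f(0.682328) = 0.000000
  f'(0.682328) = 2.396714
  x_4 = 0.682328 - 0.000000/2.396714 = 0.682328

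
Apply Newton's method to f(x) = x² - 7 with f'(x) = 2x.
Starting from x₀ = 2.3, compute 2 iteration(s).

f(x) = x² - 7
f'(x) = 2x
x₀ = 2.3

Newton-Raphson formula: x_{n+1} = x_n - f(x_n)/f'(x_n)

Iteration 1:
  f(2.300000) = -1.710000
  f'(2.300000) = 4.600000
  x_1 = 2.300000 - (-1.710000)/4.600000 = 2.671739
Iteration 2:
  f(2.671739) = 0.138190
  f'(2.671739) = 5.343478
  x_2 = 2.671739 - 0.138190/5.343478 = 2.645878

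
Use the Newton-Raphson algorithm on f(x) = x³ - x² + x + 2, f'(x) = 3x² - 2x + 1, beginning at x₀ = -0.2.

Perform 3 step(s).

f(x) = x³ - x² + x + 2
f'(x) = 3x² - 2x + 1
x₀ = -0.2

Newton-Raphson formula: x_{n+1} = x_n - f(x_n)/f'(x_n)

Iteration 1:
  f(-0.200000) = 1.752000
  f'(-0.200000) = 1.520000
  x_1 = -0.200000 - 1.752000/1.520000 = -1.352632
Iteration 2:
  f(-1.352632) = -3.657035
  f'(-1.352632) = 9.194100
  x_2 = -1.352632 - (-3.657035)/9.194100 = -0.954873
Iteration 3:
  f(-0.954873) = -0.737290
  f'(-0.954873) = 5.645091
  x_3 = -0.954873 - (-0.737290)/5.645091 = -0.824265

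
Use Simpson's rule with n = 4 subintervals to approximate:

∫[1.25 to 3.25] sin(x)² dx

f(x) = sin(x)²
a = 1.25, b = 3.25, n = 4
h = (b - a)/n = 0.500000

Simpson's rule: (h/3)[f(x₀) + 4f(x₁) + 2f(x₂) + ... + f(xₙ)]

x_0 = 1.2500, f(x_0) = 0.900572, coefficient = 1
x_1 = 1.7500, f(x_1) = 0.968228, coefficient = 4
x_2 = 2.2500, f(x_2) = 0.605398, coefficient = 2
x_3 = 2.7500, f(x_3) = 0.145665, coefficient = 4
x_4 = 3.2500, f(x_4) = 0.011706, coefficient = 1

I ≈ (0.500000/3) × 6.578648 = 1.096441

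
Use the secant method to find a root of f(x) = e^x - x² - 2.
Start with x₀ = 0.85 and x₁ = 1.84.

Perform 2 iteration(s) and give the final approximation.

f(x) = e^x - x² - 2
x₀ = 0.85, x₁ = 1.84

Secant formula: x_{n+1} = x_n - f(x_n)(x_n - x_{n-1})/(f(x_n) - f(x_{n-1}))

Iteration 1:
  f(0.850000) = -0.382853
  f(1.840000) = 0.910938
  x_2 = 1.840000 - 0.910938×(1.840000 - 0.850000)/(0.910938 - (-0.382853))
       = 1.142957
Iteration 2:
  f(1.840000) = 0.910938
  f(1.142957) = -0.170323
  x_3 = 1.142957 - (-0.170323)×(1.142957 - 1.840000)/(-0.170323 - 0.910938)
       = 1.252757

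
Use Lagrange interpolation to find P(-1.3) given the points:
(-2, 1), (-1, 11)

Lagrange interpolation formula:
P(x) = Σ yᵢ × Lᵢ(x)
where Lᵢ(x) = Π_{j≠i} (x - xⱼ)/(xᵢ - xⱼ)

L_0(-1.3) = (-1.3 - (-1))/(-2 - (-1)) = 0.300000
L_1(-1.3) = (-1.3 - (-2))/(-1 - (-2)) = 0.700000

P(-1.3) = 1×L_0(-1.3) + 11×L_1(-1.3)
P(-1.3) = 8.000000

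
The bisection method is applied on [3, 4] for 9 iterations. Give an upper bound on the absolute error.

Bisection error bound: |error| ≤ (b-a)/2^n
|error| ≤ (4 - 3)/2^9 = 1/2^9
|error| ≤ 0.0019531250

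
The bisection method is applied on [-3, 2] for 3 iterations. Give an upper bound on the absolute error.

Bisection error bound: |error| ≤ (b-a)/2^n
|error| ≤ (2 - (-3))/2^3 = 5/2^3
|error| ≤ 0.6250000000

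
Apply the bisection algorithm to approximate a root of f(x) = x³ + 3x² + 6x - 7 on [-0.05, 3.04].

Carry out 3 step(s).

f(x) = x³ + 3x² + 6x - 7
Initial interval: [-0.05, 3.04]

Iteration 1:
  c_1 = (-0.050000 + 3.040000)/2 = 1.495000
  f(c_1) = f(1.495000) = 12.016437
  f(a) × f(c) < 0, new interval: [-0.050000, 1.495000]
Iteration 2:
  c_2 = (-0.050000 + 1.495000)/2 = 0.722500
  f(c_2) = f(0.722500) = -0.721832
  f(a) × f(c) ≥ 0, new interval: [0.722500, 1.495000]
Iteration 3:
  c_3 = (0.722500 + 1.495000)/2 = 1.108750
  f(c_3) = f(1.108750) = 4.703496
  f(a) × f(c) < 0, new interval: [0.722500, 1.108750]

After 3 iteration(s), the approximation is c_3 = 1.108750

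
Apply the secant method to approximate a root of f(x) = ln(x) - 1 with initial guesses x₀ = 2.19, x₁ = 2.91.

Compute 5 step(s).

f(x) = ln(x) - 1
x₀ = 2.19, x₁ = 2.91

Secant formula: x_{n+1} = x_n - f(x_n)(x_n - x_{n-1})/(f(x_n) - f(x_{n-1}))

Iteration 1:
  f(2.190000) = -0.216098
  f(2.910000) = 0.068153
  x_2 = 2.910000 - 0.068153×(2.910000 - 2.190000)/(0.068153 - (-0.216098))
       = 2.737370
Iteration 2:
  f(2.910000) = 0.068153
  f(2.737370) = 0.006998
  x_3 = 2.737370 - 0.006998×(2.737370 - 2.910000)/(0.006998 - 0.068153)
       = 2.717617
Iteration 3:
  f(2.737370) = 0.006998
  f(2.717617) = -0.000245
  x_4 = 2.717617 - (-0.000245)×(2.717617 - 2.737370)/(-0.000245 - 0.006998)
       = 2.718284
Iteration 4:
  f(2.717617) = -0.000245
  f(2.718284) = 0.000001
  x_5 = 2.718284 - 0.000001×(2.718284 - 2.717617)/(0.000001 - (-0.000245))
       = 2.718282
Iteration 5:
  f(2.718284) = 0.000001
  f(2.718282) = 0.000000
  x_6 = 2.718282 - 0.000000×(2.718282 - 2.718284)/(0.000000 - 0.000001)
       = 2.718282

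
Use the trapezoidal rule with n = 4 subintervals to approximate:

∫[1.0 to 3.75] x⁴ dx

f(x) = x⁴
a = 1.0, b = 3.75, n = 4
h = (b - a)/n = 0.687500

Trapezoidal rule: (h/2)[f(x₀) + 2f(x₁) + 2f(x₂) + ... + f(xₙ)]

x_0 = 1.0000, f(x_0) = 1.000000, coefficient = 1
x_1 = 1.6875, f(x_1) = 8.109146, coefficient = 2
x_2 = 2.3750, f(x_2) = 31.816650, coefficient = 2
x_3 = 3.0625, f(x_3) = 87.963882, coefficient = 2
x_4 = 3.7500, f(x_4) = 197.753906, coefficient = 1

I ≈ (0.687500/2) × 454.533264 = 156.245810
Exact value: 148.115430
Error: 8.130380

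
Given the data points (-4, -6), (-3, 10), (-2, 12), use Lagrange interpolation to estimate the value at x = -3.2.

Lagrange interpolation formula:
P(x) = Σ yᵢ × Lᵢ(x)
where Lᵢ(x) = Π_{j≠i} (x - xⱼ)/(xᵢ - xⱼ)

L_0(-3.2) = (-3.2 - (-3))/(-4 - (-3)) × (-3.2 - (-2))/(-4 - (-2)) = 0.120000
L_1(-3.2) = (-3.2 - (-4))/(-3 - (-4)) × (-3.2 - (-2))/(-3 - (-2)) = 0.960000
L_2(-3.2) = (-3.2 - (-4))/(-2 - (-4)) × (-3.2 - (-3))/(-2 - (-3)) = -0.080000

P(-3.2) = (-6)×L_0(-3.2) + 10×L_1(-3.2) + 12×L_2(-3.2)
P(-3.2) = 7.920000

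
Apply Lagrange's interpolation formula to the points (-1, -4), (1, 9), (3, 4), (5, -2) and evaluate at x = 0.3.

Lagrange interpolation formula:
P(x) = Σ yᵢ × Lᵢ(x)
where Lᵢ(x) = Π_{j≠i} (x - xⱼ)/(xᵢ - xⱼ)

L_0(0.3) = (0.3 - 1)/(-1 - 1) × (0.3 - 3)/(-1 - 3) × (0.3 - 5)/(-1 - 5) = 0.185062
L_1(0.3) = (0.3 - (-1))/(1 - (-1)) × (0.3 - 3)/(1 - 3) × (0.3 - 5)/(1 - 5) = 1.031063
L_2(0.3) = (0.3 - (-1))/(3 - (-1)) × (0.3 - 1)/(3 - 1) × (0.3 - 5)/(3 - 5) = -0.267313
L_3(0.3) = (0.3 - (-1))/(5 - (-1)) × (0.3 - 1)/(5 - 1) × (0.3 - 3)/(5 - 3) = 0.051188

P(0.3) = (-4)×L_0(0.3) + 9×L_1(0.3) + 4×L_2(0.3) + (-2)×L_3(0.3)
P(0.3) = 7.367688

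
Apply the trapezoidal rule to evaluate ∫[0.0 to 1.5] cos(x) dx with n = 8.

f(x) = cos(x)
a = 0.0, b = 1.5, n = 8
h = (b - a)/n = 0.187500

Trapezoidal rule: (h/2)[f(x₀) + 2f(x₁) + 2f(x₂) + ... + f(xₙ)]

x_0 = 0.0000, f(x_0) = 1.000000, coefficient = 1
x_1 = 0.1875, f(x_1) = 0.982473, coefficient = 2
x_2 = 0.3750, f(x_2) = 0.930508, coefficient = 2
x_3 = 0.5625, f(x_3) = 0.845924, coefficient = 2
x_4 = 0.7500, f(x_4) = 0.731689, coefficient = 2
x_5 = 0.9375, f(x_5) = 0.591805, coefficient = 2
x_6 = 1.1250, f(x_6) = 0.431177, coefficient = 2
x_7 = 1.3125, f(x_7) = 0.255434, coefficient = 2
x_8 = 1.5000, f(x_8) = 0.070737, coefficient = 1

I ≈ (0.187500/2) × 10.608757 = 0.994571
Exact value: 0.997495
Error: 0.002924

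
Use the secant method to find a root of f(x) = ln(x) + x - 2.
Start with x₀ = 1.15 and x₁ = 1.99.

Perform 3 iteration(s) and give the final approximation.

f(x) = ln(x) + x - 2
x₀ = 1.15, x₁ = 1.99

Secant formula: x_{n+1} = x_n - f(x_n)(x_n - x_{n-1})/(f(x_n) - f(x_{n-1}))

Iteration 1:
  f(1.150000) = -0.710238
  f(1.990000) = 0.678135
  x_2 = 1.990000 - 0.678135×(1.990000 - 1.150000)/(0.678135 - (-0.710238))
       = 1.579712
Iteration 2:
  f(1.990000) = 0.678135
  f(1.579712) = 0.036954
  x_3 = 1.579712 - 0.036954×(1.579712 - 1.990000)/(0.036954 - 0.678135)
       = 1.556065
Iteration 3:
  f(1.579712) = 0.036954
  f(1.556065) = -0.001775
  x_4 = 1.556065 - (-0.001775)×(1.556065 - 1.579712)/(-0.001775 - 0.036954)
       = 1.557149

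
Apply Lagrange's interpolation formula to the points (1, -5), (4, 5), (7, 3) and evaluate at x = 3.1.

Lagrange interpolation formula:
P(x) = Σ yᵢ × Lᵢ(x)
where Lᵢ(x) = Π_{j≠i} (x - xⱼ)/(xᵢ - xⱼ)

L_0(3.1) = (3.1 - 4)/(1 - 4) × (3.1 - 7)/(1 - 7) = 0.195000
L_1(3.1) = (3.1 - 1)/(4 - 1) × (3.1 - 7)/(4 - 7) = 0.910000
L_2(3.1) = (3.1 - 1)/(7 - 1) × (3.1 - 4)/(7 - 4) = -0.105000

P(3.1) = (-5)×L_0(3.1) + 5×L_1(3.1) + 3×L_2(3.1)
P(3.1) = 3.260000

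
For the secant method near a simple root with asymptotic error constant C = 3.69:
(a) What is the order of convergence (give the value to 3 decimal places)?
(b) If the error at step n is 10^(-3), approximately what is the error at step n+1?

(a) Secant method has superlinear convergence with order φ = (1+√5)/2 ≈ 1.618.
    This means |e_{n+1}| ≈ C|e_n|^1.618.

(b) With |e_n| = 10^(-3) and C = 3.69:
    |e_{n+1}| ≈ 3.69 × (10^(-3))^1.618 = 3.69 × 10^(-4.85)

(a) ≈ 1.618 (golden ratio); (b) |e_{n+1}| ≈ 5.163e-05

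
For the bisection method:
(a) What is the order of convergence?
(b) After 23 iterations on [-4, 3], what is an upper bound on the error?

(a) Bisection has linear (order 1) convergence; the error is halved each step.

(b) Error bound = (b-a)/2^n = (3 - (-4))/2^{23}
    = 7/2^{23}

(a) 1 (linear); (b) error ≤ 8.34e-07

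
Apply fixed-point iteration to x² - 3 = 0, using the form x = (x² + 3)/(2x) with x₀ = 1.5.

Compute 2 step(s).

Equation: x² - 3 = 0
Fixed-point form: x = (x² + 3)/(2x)
x₀ = 1.5

x_1 = g(1.500000) = 1.750000
x_2 = g(1.750000) = 1.732143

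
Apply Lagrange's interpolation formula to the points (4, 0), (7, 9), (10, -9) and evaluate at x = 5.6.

Lagrange interpolation formula:
P(x) = Σ yᵢ × Lᵢ(x)
where Lᵢ(x) = Π_{j≠i} (x - xⱼ)/(xᵢ - xⱼ)

L_0(5.6) = (5.6 - 7)/(4 - 7) × (5.6 - 10)/(4 - 10) = 0.342222
L_1(5.6) = (5.6 - 4)/(7 - 4) × (5.6 - 10)/(7 - 10) = 0.782222
L_2(5.6) = (5.6 - 4)/(10 - 4) × (5.6 - 7)/(10 - 7) = -0.124444

P(5.6) = 0×L_0(5.6) + 9×L_1(5.6) + (-9)×L_2(5.6)
P(5.6) = 8.160000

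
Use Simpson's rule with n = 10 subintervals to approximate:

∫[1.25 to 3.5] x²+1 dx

f(x) = x²+1
a = 1.25, b = 3.5, n = 10
h = (b - a)/n = 0.225000

Simpson's rule: (h/3)[f(x₀) + 4f(x₁) + 2f(x₂) + ... + f(xₙ)]

x_0 = 1.2500, f(x_0) = 2.562500, coefficient = 1
x_1 = 1.4750, f(x_1) = 3.175625, coefficient = 4
x_2 = 1.7000, f(x_2) = 3.890000, coefficient = 2
x_3 = 1.9250, f(x_3) = 4.705625, coefficient = 4
x_4 = 2.1500, f(x_4) = 5.622500, coefficient = 2
x_5 = 2.3750, f(x_5) = 6.640625, coefficient = 4
x_6 = 2.6000, f(x_6) = 7.760000, coefficient = 2
x_7 = 2.8250, f(x_7) = 8.980625, coefficient = 4
x_8 = 3.0500, f(x_8) = 10.302500, coefficient = 2
x_9 = 3.2750, f(x_9) = 11.725625, coefficient = 4
x_10 = 3.5000, f(x_10) = 13.250000, coefficient = 1

I ≈ (0.225000/3) × 211.875000 = 15.890625
Exact value: 15.890625
Error: 0.000000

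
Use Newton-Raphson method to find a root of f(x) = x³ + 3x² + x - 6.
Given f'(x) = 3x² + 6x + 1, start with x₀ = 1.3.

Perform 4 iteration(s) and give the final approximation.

f(x) = x³ + 3x² + x - 6
f'(x) = 3x² + 6x + 1
x₀ = 1.3

Newton-Raphson formula: x_{n+1} = x_n - f(x_n)/f'(x_n)

Iteration 1:
  f(1.300000) = 2.567000
  f'(1.300000) = 13.870000
  x_1 = 1.300000 - 2.567000/13.870000 = 1.114924
Iteration 2:
  f(1.114924) = 0.230006
  f'(1.114924) = 11.418714
  x_2 = 1.114924 - 0.230006/11.418714 = 1.094781
Iteration 3:
  f(1.094781) = 0.002566
  f'(1.094781) = 11.164327
  x_3 = 1.094781 - 0.002566/11.164327 = 1.094552
Iteration 4:
  f(1.094552) = 0.000000
  f'(1.094552) = 11.161438
  x_4 = 1.094552 - 0.000000/11.161438 = 1.094551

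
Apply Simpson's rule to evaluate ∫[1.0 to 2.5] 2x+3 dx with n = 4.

f(x) = 2x+3
a = 1.0, b = 2.5, n = 4
h = (b - a)/n = 0.375000

Simpson's rule: (h/3)[f(x₀) + 4f(x₁) + 2f(x₂) + ... + f(xₙ)]

x_0 = 1.0000, f(x_0) = 5.000000, coefficient = 1
x_1 = 1.3750, f(x_1) = 5.750000, coefficient = 4
x_2 = 1.7500, f(x_2) = 6.500000, coefficient = 2
x_3 = 2.1250, f(x_3) = 7.250000, coefficient = 4
x_4 = 2.5000, f(x_4) = 8.000000, coefficient = 1

I ≈ (0.375000/3) × 78.000000 = 9.750000
Exact value: 9.750000
Error: 0.000000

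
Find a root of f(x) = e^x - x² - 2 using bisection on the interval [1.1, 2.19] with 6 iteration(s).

f(x) = e^x - x² - 2
Initial interval: [1.1, 2.19]

Iteration 1:
  c_1 = (1.100000 + 2.190000)/2 = 1.645000
  f(c_1) = f(1.645000) = 0.474985
  f(a) × f(c) < 0, new interval: [1.100000, 1.645000]
Iteration 2:
  c_2 = (1.100000 + 1.645000)/2 = 1.372500
  f(c_2) = f(1.372500) = 0.061445
  f(a) × f(c) < 0, new interval: [1.100000, 1.372500]
Iteration 3:
  c_3 = (1.100000 + 1.372500)/2 = 1.236250
  f(c_3) = f(1.236250) = -0.085635
  f(a) × f(c) ≥ 0, new interval: [1.236250, 1.372500]
Iteration 4:
  c_4 = (1.236250 + 1.372500)/2 = 1.304375
  f(c_4) = f(1.304375) = -0.016009
  f(a) × f(c) ≥ 0, new interval: [1.304375, 1.372500]
Iteration 5:
  c_5 = (1.304375 + 1.372500)/2 = 1.338437
  f(c_5) = f(1.338437) = 0.021666
  f(a) × f(c) < 0, new interval: [1.304375, 1.338437]
Iteration 6:
  c_6 = (1.304375 + 1.338437)/2 = 1.321406
  f(c_6) = f(1.321406) = 0.002575
  f(a) × f(c) < 0, new interval: [1.304375, 1.321406]

After 6 iteration(s), the approximation is c_6 = 1.321406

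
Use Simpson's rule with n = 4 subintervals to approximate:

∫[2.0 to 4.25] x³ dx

f(x) = x³
a = 2.0, b = 4.25, n = 4
h = (b - a)/n = 0.562500

Simpson's rule: (h/3)[f(x₀) + 4f(x₁) + 2f(x₂) + ... + f(xₙ)]

x_0 = 2.0000, f(x_0) = 8.000000, coefficient = 1
x_1 = 2.5625, f(x_1) = 16.826416, coefficient = 4
x_2 = 3.1250, f(x_2) = 30.517578, coefficient = 2
x_3 = 3.6875, f(x_3) = 50.141357, coefficient = 4
x_4 = 4.2500, f(x_4) = 76.765625, coefficient = 1

I ≈ (0.562500/3) × 413.671875 = 77.563477
Exact value: 77.563477
Error: 0.000000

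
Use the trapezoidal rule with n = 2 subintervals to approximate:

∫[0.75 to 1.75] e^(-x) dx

f(x) = e^(-x)
a = 0.75, b = 1.75, n = 2
h = (b - a)/n = 0.500000

Trapezoidal rule: (h/2)[f(x₀) + 2f(x₁) + 2f(x₂) + ... + f(xₙ)]

x_0 = 0.7500, f(x_0) = 0.472367, coefficient = 1
x_1 = 1.2500, f(x_1) = 0.286505, coefficient = 2
x_2 = 1.7500, f(x_2) = 0.173774, coefficient = 1

I ≈ (0.500000/2) × 1.219150 = 0.304788
Exact value: 0.298593
Error: 0.006195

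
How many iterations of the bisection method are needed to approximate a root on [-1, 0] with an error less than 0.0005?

We need (b-a)/2^n ≤ 0.0005
(0 - (-1))/2^n ≤ 0.0005
1/2^n ≤ 0.0005
2^n ≥ 2000
n ≥ log₂(2000) = 10.97
n ≥ 11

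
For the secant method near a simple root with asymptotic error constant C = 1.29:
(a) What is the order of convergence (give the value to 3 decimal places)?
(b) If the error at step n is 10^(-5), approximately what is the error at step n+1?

(a) Secant method has superlinear convergence with order φ = (1+√5)/2 ≈ 1.618.
    This means |e_{n+1}| ≈ C|e_n|^1.618.

(b) With |e_n| = 10^(-5) and C = 1.29:
    |e_{n+1}| ≈ 1.29 × (10^(-5))^1.618 = 1.29 × 10^(-8.09)

(a) ≈ 1.618 (golden ratio); (b) |e_{n+1}| ≈ 1.048e-08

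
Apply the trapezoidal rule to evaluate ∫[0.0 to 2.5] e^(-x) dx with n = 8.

f(x) = e^(-x)
a = 0.0, b = 2.5, n = 8
h = (b - a)/n = 0.312500

Trapezoidal rule: (h/2)[f(x₀) + 2f(x₁) + 2f(x₂) + ... + f(xₙ)]

x_0 = 0.0000, f(x_0) = 1.000000, coefficient = 1
x_1 = 0.3125, f(x_1) = 0.731616, coefficient = 2
x_2 = 0.6250, f(x_2) = 0.535261, coefficient = 2
x_3 = 0.9375, f(x_3) = 0.391606, coefficient = 2
x_4 = 1.2500, f(x_4) = 0.286505, coefficient = 2
x_5 = 1.5625, f(x_5) = 0.209611, coefficient = 2
x_6 = 1.8750, f(x_6) = 0.153355, coefficient = 2
x_7 = 2.1875, f(x_7) = 0.112197, coefficient = 2
x_8 = 2.5000, f(x_8) = 0.082085, coefficient = 1

I ≈ (0.312500/2) × 5.922386 = 0.925373
Exact value: 0.917915
Error: 0.007458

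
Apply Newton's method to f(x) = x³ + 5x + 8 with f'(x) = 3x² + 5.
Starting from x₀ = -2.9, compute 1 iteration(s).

f(x) = x³ + 5x + 8
f'(x) = 3x² + 5
x₀ = -2.9

Newton-Raphson formula: x_{n+1} = x_n - f(x_n)/f'(x_n)

Iteration 1:
  f(-2.900000) = -30.889000
  f'(-2.900000) = 30.230000
  x_1 = -2.900000 - (-30.889000)/30.230000 = -1.878200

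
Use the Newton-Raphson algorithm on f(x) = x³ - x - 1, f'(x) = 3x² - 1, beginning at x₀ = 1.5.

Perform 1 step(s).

f(x) = x³ - x - 1
f'(x) = 3x² - 1
x₀ = 1.5

Newton-Raphson formula: x_{n+1} = x_n - f(x_n)/f'(x_n)

Iteration 1:
  f(1.500000) = 0.875000
  f'(1.500000) = 5.750000
  x_1 = 1.500000 - 0.875000/5.750000 = 1.347826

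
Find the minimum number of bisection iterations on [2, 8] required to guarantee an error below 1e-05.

We need (b-a)/2^n ≤ 1e-05
(8 - 2)/2^n ≤ 1e-05
6/2^n ≤ 1e-05
2^n ≥ 600000
n ≥ log₂(600000) = 19.19
n ≥ 20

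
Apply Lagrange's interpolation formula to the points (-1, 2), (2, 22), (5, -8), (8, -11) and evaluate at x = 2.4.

Lagrange interpolation formula:
P(x) = Σ yᵢ × Lᵢ(x)
where Lᵢ(x) = Π_{j≠i} (x - xⱼ)/(xᵢ - xⱼ)

L_0(2.4) = (2.4 - 2)/(-1 - 2) × (2.4 - 5)/(-1 - 5) × (2.4 - 8)/(-1 - 8) = -0.035951
L_1(2.4) = (2.4 - (-1))/(2 - (-1)) × (2.4 - 5)/(2 - 5) × (2.4 - 8)/(2 - 8) = 0.916741
L_2(2.4) = (2.4 - (-1))/(5 - (-1)) × (2.4 - 2)/(5 - 2) × (2.4 - 8)/(5 - 8) = 0.141037
L_3(2.4) = (2.4 - (-1))/(8 - (-1)) × (2.4 - 2)/(8 - 2) × (2.4 - 5)/(8 - 5) = -0.021827

P(2.4) = 2×L_0(2.4) + 22×L_1(2.4) + (-8)×L_2(2.4) + (-11)×L_3(2.4)
P(2.4) = 19.208198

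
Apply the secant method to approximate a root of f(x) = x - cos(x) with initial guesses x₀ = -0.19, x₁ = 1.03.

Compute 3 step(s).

f(x) = x - cos(x)
x₀ = -0.19, x₁ = 1.03

Secant formula: x_{n+1} = x_n - f(x_n)(x_n - x_{n-1})/(f(x_n) - f(x_{n-1}))

Iteration 1:
  f(-0.190000) = -1.172004
  f(1.030000) = 0.515181
  x_2 = 1.030000 - 0.515181×(1.030000 - (-0.190000))/(0.515181 - (-1.172004))
       = 0.657474
Iteration 2:
  f(1.030000) = 0.515181
  f(0.657474) = -0.134065
  x_3 = 0.657474 - (-0.134065)×(0.657474 - 1.030000)/(-0.134065 - 0.515181)
       = 0.734398
Iteration 3:
  f(0.657474) = -0.134065
  f(0.734398) = -0.007837
  x_4 = 0.734398 - (-0.007837)×(0.734398 - 0.657474)/(-0.007837 - (-0.134065))
       = 0.739173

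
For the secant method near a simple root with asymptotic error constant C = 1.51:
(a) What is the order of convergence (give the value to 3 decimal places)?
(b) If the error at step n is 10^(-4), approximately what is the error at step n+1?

(a) Secant method has superlinear convergence with order φ = (1+√5)/2 ≈ 1.618.
    This means |e_{n+1}| ≈ C|e_n|^1.618.

(b) With |e_n| = 10^(-4) and C = 1.51:
    |e_{n+1}| ≈ 1.51 × (10^(-4))^1.618 = 1.51 × 10^(-6.47)

(a) ≈ 1.618 (golden ratio); (b) |e_{n+1}| ≈ 5.091e-07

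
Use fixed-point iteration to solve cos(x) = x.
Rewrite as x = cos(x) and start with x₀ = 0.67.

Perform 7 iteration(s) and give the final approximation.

Equation: cos(x) = x
Fixed-point form: x = cos(x)
x₀ = 0.67

x_1 = g(0.670000) = 0.783822
x_2 = g(0.783822) = 0.708221
x_3 = g(0.708221) = 0.759521
x_4 = g(0.759521) = 0.725166
x_5 = g(0.725166) = 0.748389
x_6 = g(0.748389) = 0.732786
x_7 = g(0.732786) = 0.743314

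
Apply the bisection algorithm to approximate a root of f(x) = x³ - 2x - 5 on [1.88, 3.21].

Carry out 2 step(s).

f(x) = x³ - 2x - 5
Initial interval: [1.88, 3.21]

Iteration 1:
  c_1 = (1.880000 + 3.210000)/2 = 2.545000
  f(c_1) = f(2.545000) = 6.394029
  f(a) × f(c) < 0, new interval: [1.880000, 2.545000]
Iteration 2:
  c_2 = (1.880000 + 2.545000)/2 = 2.212500
  f(c_2) = f(2.212500) = 1.405533
  f(a) × f(c) < 0, new interval: [1.880000, 2.212500]

After 2 iteration(s), the approximation is c_2 = 2.212500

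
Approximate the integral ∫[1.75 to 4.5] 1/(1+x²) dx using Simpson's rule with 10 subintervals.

f(x) = 1/(1+x²)
a = 1.75, b = 4.5, n = 10
h = (b - a)/n = 0.275000

Simpson's rule: (h/3)[f(x₀) + 4f(x₁) + 2f(x₂) + ... + f(xₙ)]

x_0 = 1.7500, f(x_0) = 0.246154, coefficient = 1
x_1 = 2.0250, f(x_1) = 0.196054, coefficient = 4
x_2 = 2.3000, f(x_2) = 0.158983, coefficient = 2
x_3 = 2.5750, f(x_3) = 0.131051, coefficient = 4
x_4 = 2.8500, f(x_4) = 0.109619, coefficient = 2
x_5 = 3.1250, f(x_5) = 0.092888, coefficient = 4
x_6 = 3.4000, f(x_6) = 0.079618, coefficient = 2
x_7 = 3.6750, f(x_7) = 0.068939, coefficient = 4
x_8 = 3.9500, f(x_8) = 0.060232, coefficient = 2
x_9 = 4.2250, f(x_9) = 0.053049, coefficient = 4
x_10 = 4.5000, f(x_10) = 0.047059, coefficient = 1

I ≈ (0.275000/3) × 3.278039 = 0.300487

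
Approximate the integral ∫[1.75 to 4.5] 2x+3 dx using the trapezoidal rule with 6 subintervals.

f(x) = 2x+3
a = 1.75, b = 4.5, n = 6
h = (b - a)/n = 0.458333

Trapezoidal rule: (h/2)[f(x₀) + 2f(x₁) + 2f(x₂) + ... + f(xₙ)]

x_0 = 1.7500, f(x_0) = 6.500000, coefficient = 1
x_1 = 2.2083, f(x_1) = 7.416667, coefficient = 2
x_2 = 2.6667, f(x_2) = 8.333333, coefficient = 2
x_3 = 3.1250, f(x_3) = 9.250000, coefficient = 2
x_4 = 3.5833, f(x_4) = 10.166667, coefficient = 2
x_5 = 4.0417, f(x_5) = 11.083333, coefficient = 2
x_6 = 4.5000, f(x_6) = 12.000000, coefficient = 1

I ≈ (0.458333/2) × 111.000000 = 25.437500
Exact value: 25.437500
Error: 0.000000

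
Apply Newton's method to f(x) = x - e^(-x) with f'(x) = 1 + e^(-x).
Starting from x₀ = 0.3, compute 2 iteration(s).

f(x) = x - e^(-x)
f'(x) = 1 + e^(-x)
x₀ = 0.3

Newton-Raphson formula: x_{n+1} = x_n - f(x_n)/f'(x_n)

Iteration 1:
  f(0.300000) = -0.440818
  f'(0.300000) = 1.740818
  x_1 = 0.300000 - (-0.440818)/1.740818 = 0.553225
Iteration 2:
  f(0.553225) = -0.021868
  f'(0.553225) = 1.575092
  x_2 = 0.553225 - (-0.021868)/1.575092 = 0.567108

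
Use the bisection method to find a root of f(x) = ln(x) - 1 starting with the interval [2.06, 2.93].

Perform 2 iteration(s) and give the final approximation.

f(x) = ln(x) - 1
Initial interval: [2.06, 2.93]

Iteration 1:
  c_1 = (2.060000 + 2.930000)/2 = 2.495000
  f(c_1) = f(2.495000) = -0.085711
  f(a) × f(c) ≥ 0, new interval: [2.495000, 2.930000]
Iteration 2:
  c_2 = (2.495000 + 2.930000)/2 = 2.712500
  f(c_2) = f(2.712500) = -0.002129
  f(a) × f(c) ≥ 0, new interval: [2.712500, 2.930000]

After 2 iteration(s), the approximation is c_2 = 2.712500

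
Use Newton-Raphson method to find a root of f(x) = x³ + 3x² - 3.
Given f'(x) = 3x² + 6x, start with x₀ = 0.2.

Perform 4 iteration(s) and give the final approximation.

f(x) = x³ + 3x² - 3
f'(x) = 3x² + 6x
x₀ = 0.2

Newton-Raphson formula: x_{n+1} = x_n - f(x_n)/f'(x_n)

Iteration 1:
  f(0.200000) = -2.872000
  f'(0.200000) = 1.320000
  x_1 = 0.200000 - (-2.872000)/1.320000 = 2.375758
Iteration 2:
  f(2.375758) = 27.341980
  f'(2.375758) = 31.187218
  x_2 = 2.375758 - 27.341980/31.187218 = 1.499053
Iteration 3:
  f(1.499053) = 7.110090
  f'(1.499053) = 15.735796
  x_3 = 1.499053 - 7.110090/15.735796 = 1.047211
Iteration 4:
  f(1.047211) = 1.438379
  f'(1.047211) = 9.573220
  x_4 = 1.047211 - 1.438379/9.573220 = 0.896961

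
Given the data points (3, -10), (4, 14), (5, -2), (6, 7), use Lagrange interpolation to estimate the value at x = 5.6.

Lagrange interpolation formula:
P(x) = Σ yᵢ × Lᵢ(x)
where Lᵢ(x) = Π_{j≠i} (x - xⱼ)/(xᵢ - xⱼ)

L_0(5.6) = (5.6 - 4)/(3 - 4) × (5.6 - 5)/(3 - 5) × (5.6 - 6)/(3 - 6) = 0.064000
L_1(5.6) = (5.6 - 3)/(4 - 3) × (5.6 - 5)/(4 - 5) × (5.6 - 6)/(4 - 6) = -0.312000
L_2(5.6) = (5.6 - 3)/(5 - 3) × (5.6 - 4)/(5 - 4) × (5.6 - 6)/(5 - 6) = 0.832000
L_3(5.6) = (5.6 - 3)/(6 - 3) × (5.6 - 4)/(6 - 4) × (5.6 - 5)/(6 - 5) = 0.416000

P(5.6) = (-10)×L_0(5.6) + 14×L_1(5.6) + (-2)×L_2(5.6) + 7×L_3(5.6)
P(5.6) = -3.760000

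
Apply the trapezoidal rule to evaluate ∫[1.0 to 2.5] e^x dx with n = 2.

f(x) = e^x
a = 1.0, b = 2.5, n = 2
h = (b - a)/n = 0.750000

Trapezoidal rule: (h/2)[f(x₀) + 2f(x₁) + 2f(x₂) + ... + f(xₙ)]

x_0 = 1.0000, f(x_0) = 2.718282, coefficient = 1
x_1 = 1.7500, f(x_1) = 5.754603, coefficient = 2
x_2 = 2.5000, f(x_2) = 12.182494, coefficient = 1

I ≈ (0.750000/2) × 26.409981 = 9.903743
Exact value: 9.464212
Error: 0.439531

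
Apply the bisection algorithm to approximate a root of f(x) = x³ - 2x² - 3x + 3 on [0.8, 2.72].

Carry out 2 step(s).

f(x) = x³ - 2x² - 3x + 3
Initial interval: [0.8, 2.72]

Iteration 1:
  c_1 = (0.800000 + 2.720000)/2 = 1.760000
  f(c_1) = f(1.760000) = -3.023424
  f(a) × f(c) ≥ 0, new interval: [1.760000, 2.720000]
Iteration 2:
  c_2 = (1.760000 + 2.720000)/2 = 2.240000
  f(c_2) = f(2.240000) = -2.515776
  f(a) × f(c) ≥ 0, new interval: [2.240000, 2.720000]

After 2 iteration(s), the approximation is c_2 = 2.240000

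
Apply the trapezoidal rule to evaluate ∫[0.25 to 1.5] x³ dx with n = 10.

f(x) = x³
a = 0.25, b = 1.5, n = 10
h = (b - a)/n = 0.125000

Trapezoidal rule: (h/2)[f(x₀) + 2f(x₁) + 2f(x₂) + ... + f(xₙ)]

x_0 = 0.2500, f(x_0) = 0.015625, coefficient = 1
x_1 = 0.3750, f(x_1) = 0.052734, coefficient = 2
x_2 = 0.5000, f(x_2) = 0.125000, coefficient = 2
x_3 = 0.6250, f(x_3) = 0.244141, coefficient = 2
x_4 = 0.7500, f(x_4) = 0.421875, coefficient = 2
x_5 = 0.8750, f(x_5) = 0.669922, coefficient = 2
x_6 = 1.0000, f(x_6) = 1.000000, coefficient = 2
x_7 = 1.1250, f(x_7) = 1.423828, coefficient = 2
x_8 = 1.2500, f(x_8) = 1.953125, coefficient = 2
x_9 = 1.3750, f(x_9) = 2.599609, coefficient = 2
x_10 = 1.5000, f(x_10) = 3.375000, coefficient = 1

I ≈ (0.125000/2) × 20.371094 = 1.273193
Exact value: 1.264648
Error: 0.008545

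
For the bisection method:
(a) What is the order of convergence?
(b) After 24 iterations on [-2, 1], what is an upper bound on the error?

(a) Bisection has linear (order 1) convergence; the error is halved each step.

(b) Error bound = (b-a)/2^n = (1 - (-2))/2^{24}
    = 3/2^{24}

(a) 1 (linear); (b) error ≤ 1.79e-07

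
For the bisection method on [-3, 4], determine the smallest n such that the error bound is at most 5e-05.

We need (b-a)/2^n ≤ 5e-05
(4 - (-3))/2^n ≤ 5e-05
7/2^n ≤ 5e-05
2^n ≥ 140000
n ≥ log₂(140000) = 17.10
n ≥ 18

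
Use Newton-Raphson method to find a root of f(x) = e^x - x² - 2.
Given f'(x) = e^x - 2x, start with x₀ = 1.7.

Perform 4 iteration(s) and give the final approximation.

f(x) = e^x - x² - 2
f'(x) = e^x - 2x
x₀ = 1.7

Newton-Raphson formula: x_{n+1} = x_n - f(x_n)/f'(x_n)

Iteration 1:
  f(1.700000) = 0.583947
  f'(1.700000) = 2.073947
  x_1 = 1.700000 - 0.583947/2.073947 = 1.418437
Iteration 2:
  f(1.418437) = 0.118695
  f'(1.418437) = 1.293785
  x_2 = 1.418437 - 0.118695/1.293785 = 1.326694
Iteration 3:
  f(1.326694) = 0.008447
  f'(1.326694) = 1.115176
  x_3 = 1.326694 - 0.008447/1.115176 = 1.319119
Iteration 4:
  f(1.319119) = 0.000050
  f'(1.319119) = 1.101888
  x_4 = 1.319119 - 0.000050/1.101888 = 1.319074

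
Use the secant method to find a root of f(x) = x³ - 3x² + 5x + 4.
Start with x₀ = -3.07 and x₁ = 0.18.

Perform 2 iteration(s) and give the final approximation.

f(x) = x³ - 3x² + 5x + 4
x₀ = -3.07, x₁ = 0.18

Secant formula: x_{n+1} = x_n - f(x_n)(x_n - x_{n-1})/(f(x_n) - f(x_{n-1}))

Iteration 1:
  f(-3.070000) = -68.559143
  f(0.180000) = 4.808632
  x_2 = 0.180000 - 4.808632×(0.180000 - (-3.070000))/(4.808632 - (-68.559143))
       = -0.033010
Iteration 2:
  f(0.180000) = 4.808632
  f(-0.033010) = 3.831646
  x_3 = -0.033010 - 3.831646×(-0.033010 - 0.180000)/(3.831646 - 4.808632)
       = -0.868414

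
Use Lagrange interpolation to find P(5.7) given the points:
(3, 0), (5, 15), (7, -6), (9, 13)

Lagrange interpolation formula:
P(x) = Σ yᵢ × Lᵢ(x)
where Lᵢ(x) = Π_{j≠i} (x - xⱼ)/(xᵢ - xⱼ)

L_0(5.7) = (5.7 - 5)/(3 - 5) × (5.7 - 7)/(3 - 7) × (5.7 - 9)/(3 - 9) = -0.062563
L_1(5.7) = (5.7 - 3)/(5 - 3) × (5.7 - 7)/(5 - 7) × (5.7 - 9)/(5 - 9) = 0.723937
L_2(5.7) = (5.7 - 3)/(7 - 3) × (5.7 - 5)/(7 - 5) × (5.7 - 9)/(7 - 9) = 0.389813
L_3(5.7) = (5.7 - 3)/(9 - 3) × (5.7 - 5)/(9 - 5) × (5.7 - 7)/(9 - 7) = -0.051188

P(5.7) = 0×L_0(5.7) + 15×L_1(5.7) + (-6)×L_2(5.7) + 13×L_3(5.7)
P(5.7) = 7.854750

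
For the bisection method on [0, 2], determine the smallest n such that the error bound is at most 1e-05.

We need (b-a)/2^n ≤ 1e-05
(2 - 0)/2^n ≤ 1e-05
2/2^n ≤ 1e-05
2^n ≥ 200000
n ≥ log₂(200000) = 17.61
n ≥ 18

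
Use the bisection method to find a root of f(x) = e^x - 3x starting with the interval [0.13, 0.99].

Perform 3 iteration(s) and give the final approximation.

f(x) = e^x - 3x
Initial interval: [0.13, 0.99]

Iteration 1:
  c_1 = (0.130000 + 0.990000)/2 = 0.560000
  f(c_1) = f(0.560000) = 0.070673
  f(a) × f(c) ≥ 0, new interval: [0.560000, 0.990000]
Iteration 2:
  c_2 = (0.560000 + 0.990000)/2 = 0.775000
  f(c_2) = f(0.775000) = -0.154408
  f(a) × f(c) < 0, new interval: [0.560000, 0.775000]
Iteration 3:
  c_3 = (0.560000 + 0.775000)/2 = 0.667500
  f(c_3) = f(0.667500) = -0.053142
  f(a) × f(c) < 0, new interval: [0.560000, 0.667500]

After 3 iteration(s), the approximation is c_3 = 0.667500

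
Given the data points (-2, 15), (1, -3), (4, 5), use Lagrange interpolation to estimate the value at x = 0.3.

Lagrange interpolation formula:
P(x) = Σ yᵢ × Lᵢ(x)
where Lᵢ(x) = Π_{j≠i} (x - xⱼ)/(xᵢ - xⱼ)

L_0(0.3) = (0.3 - 1)/(-2 - 1) × (0.3 - 4)/(-2 - 4) = 0.143889
L_1(0.3) = (0.3 - (-2))/(1 - (-2)) × (0.3 - 4)/(1 - 4) = 0.945556
L_2(0.3) = (0.3 - (-2))/(4 - (-2)) × (0.3 - 1)/(4 - 1) = -0.089444

P(0.3) = 15×L_0(0.3) + (-3)×L_1(0.3) + 5×L_2(0.3)
P(0.3) = -1.125556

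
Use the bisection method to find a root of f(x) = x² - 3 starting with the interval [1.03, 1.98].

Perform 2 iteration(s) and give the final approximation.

f(x) = x² - 3
Initial interval: [1.03, 1.98]

Iteration 1:
  c_1 = (1.030000 + 1.980000)/2 = 1.505000
  f(c_1) = f(1.505000) = -0.734975
  f(a) × f(c) ≥ 0, new interval: [1.505000, 1.980000]
Iteration 2:
  c_2 = (1.505000 + 1.980000)/2 = 1.742500
  f(c_2) = f(1.742500) = 0.036306
  f(a) × f(c) < 0, new interval: [1.505000, 1.742500]

After 2 iteration(s), the approximation is c_2 = 1.742500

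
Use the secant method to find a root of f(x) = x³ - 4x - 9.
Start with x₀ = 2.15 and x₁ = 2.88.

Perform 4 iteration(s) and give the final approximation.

f(x) = x³ - 4x - 9
x₀ = 2.15, x₁ = 2.88

Secant formula: x_{n+1} = x_n - f(x_n)(x_n - x_{n-1})/(f(x_n) - f(x_{n-1}))

Iteration 1:
  f(2.150000) = -7.661625
  f(2.880000) = 3.367872
  x_2 = 2.880000 - 3.367872×(2.880000 - 2.150000)/(3.367872 - (-7.661625))
       = 2.657094
Iteration 2:
  f(2.880000) = 3.367872
  f(2.657094) = -0.868906
  x_3 = 2.657094 - (-0.868906)×(2.657094 - 2.880000)/(-0.868906 - 3.367872)
       = 2.702809
Iteration 3:
  f(2.657094) = -0.868906
  f(2.702809) = -0.066746
  x_4 = 2.702809 - (-0.066746)×(2.702809 - 2.657094)/(-0.066746 - (-0.868906))
       = 2.706612
Iteration 4:
  f(2.702809) = -0.066746
  f(2.706612) = 0.001519
  x_5 = 2.706612 - 0.001519×(2.706612 - 2.702809)/(0.001519 - (-0.066746))
       = 2.706528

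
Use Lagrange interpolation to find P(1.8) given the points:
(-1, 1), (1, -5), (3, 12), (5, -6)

Lagrange interpolation formula:
P(x) = Σ yᵢ × Lᵢ(x)
where Lᵢ(x) = Π_{j≠i} (x - xⱼ)/(xᵢ - xⱼ)

L_0(1.8) = (1.8 - 1)/(-1 - 1) × (1.8 - 3)/(-1 - 3) × (1.8 - 5)/(-1 - 5) = -0.064000
L_1(1.8) = (1.8 - (-1))/(1 - (-1)) × (1.8 - 3)/(1 - 3) × (1.8 - 5)/(1 - 5) = 0.672000
L_2(1.8) = (1.8 - (-1))/(3 - (-1)) × (1.8 - 1)/(3 - 1) × (1.8 - 5)/(3 - 5) = 0.448000
L_3(1.8) = (1.8 - (-1))/(5 - (-1)) × (1.8 - 1)/(5 - 1) × (1.8 - 3)/(5 - 3) = -0.056000

P(1.8) = 1×L_0(1.8) + (-5)×L_1(1.8) + 12×L_2(1.8) + (-6)×L_3(1.8)
P(1.8) = 2.288000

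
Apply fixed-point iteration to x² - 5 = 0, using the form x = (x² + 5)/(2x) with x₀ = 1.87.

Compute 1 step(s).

Equation: x² - 5 = 0
Fixed-point form: x = (x² + 5)/(2x)
x₀ = 1.87

x_1 = g(1.870000) = 2.271898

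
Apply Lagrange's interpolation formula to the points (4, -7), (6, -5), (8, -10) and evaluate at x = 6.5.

Lagrange interpolation formula:
P(x) = Σ yᵢ × Lᵢ(x)
where Lᵢ(x) = Π_{j≠i} (x - xⱼ)/(xᵢ - xⱼ)

L_0(6.5) = (6.5 - 6)/(4 - 6) × (6.5 - 8)/(4 - 8) = -0.093750
L_1(6.5) = (6.5 - 4)/(6 - 4) × (6.5 - 8)/(6 - 8) = 0.937500
L_2(6.5) = (6.5 - 4)/(8 - 4) × (6.5 - 6)/(8 - 6) = 0.156250

P(6.5) = (-7)×L_0(6.5) + (-5)×L_1(6.5) + (-10)×L_2(6.5)
P(6.5) = -5.593750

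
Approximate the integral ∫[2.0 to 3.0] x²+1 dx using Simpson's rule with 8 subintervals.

f(x) = x²+1
a = 2.0, b = 3.0, n = 8
h = (b - a)/n = 0.125000

Simpson's rule: (h/3)[f(x₀) + 4f(x₁) + 2f(x₂) + ... + f(xₙ)]

x_0 = 2.0000, f(x_0) = 5.000000, coefficient = 1
x_1 = 2.1250, f(x_1) = 5.515625, coefficient = 4
x_2 = 2.2500, f(x_2) = 6.062500, coefficient = 2
x_3 = 2.3750, f(x_3) = 6.640625, coefficient = 4
x_4 = 2.5000, f(x_4) = 7.250000, coefficient = 2
x_5 = 2.6250, f(x_5) = 7.890625, coefficient = 4
x_6 = 2.7500, f(x_6) = 8.562500, coefficient = 2
x_7 = 2.8750, f(x_7) = 9.265625, coefficient = 4
x_8 = 3.0000, f(x_8) = 10.000000, coefficient = 1

I ≈ (0.125000/3) × 176.000000 = 7.333333
Exact value: 7.333333
Error: 0.000000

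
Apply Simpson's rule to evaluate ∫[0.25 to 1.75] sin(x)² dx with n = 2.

f(x) = sin(x)²
a = 0.25, b = 1.75, n = 2
h = (b - a)/n = 0.750000

Simpson's rule: (h/3)[f(x₀) + 4f(x₁) + 2f(x₂) + ... + f(xₙ)]

x_0 = 0.2500, f(x_0) = 0.061209, coefficient = 1
x_1 = 1.0000, f(x_1) = 0.708073, coefficient = 4
x_2 = 1.7500, f(x_2) = 0.968228, coefficient = 1

I ≈ (0.750000/3) × 3.861731 = 0.965433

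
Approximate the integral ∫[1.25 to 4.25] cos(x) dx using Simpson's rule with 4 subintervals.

f(x) = cos(x)
a = 1.25, b = 4.25, n = 4
h = (b - a)/n = 0.750000

Simpson's rule: (h/3)[f(x₀) + 4f(x₁) + 2f(x₂) + ... + f(xₙ)]

x_0 = 1.2500, f(x_0) = 0.315322, coefficient = 1
x_1 = 2.0000, f(x_1) = -0.416147, coefficient = 4
x_2 = 2.7500, f(x_2) = -0.924302, coefficient = 2
x_3 = 3.5000, f(x_3) = -0.936457, coefficient = 4
x_4 = 4.2500, f(x_4) = -0.446087, coefficient = 1

I ≈ (0.750000/3) × -7.389784 = -1.847446
Exact value: -1.843974
Error: 0.003472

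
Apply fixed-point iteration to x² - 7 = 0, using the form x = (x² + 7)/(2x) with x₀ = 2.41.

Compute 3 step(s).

Equation: x² - 7 = 0
Fixed-point form: x = (x² + 7)/(2x)
x₀ = 2.41

x_1 = g(2.410000) = 2.657282
x_2 = g(2.657282) = 2.645776
x_3 = g(2.645776) = 2.645751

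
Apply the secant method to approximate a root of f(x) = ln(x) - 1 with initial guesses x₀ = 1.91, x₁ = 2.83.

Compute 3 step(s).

f(x) = ln(x) - 1
x₀ = 1.91, x₁ = 2.83

Secant formula: x_{n+1} = x_n - f(x_n)(x_n - x_{n-1})/(f(x_n) - f(x_{n-1}))

Iteration 1:
  f(1.910000) = -0.352897
  f(2.830000) = 0.040277
  x_2 = 2.830000 - 0.040277×(2.830000 - 1.910000)/(0.040277 - (-0.352897))
       = 2.735755
Iteration 2:
  f(2.830000) = 0.040277
  f(2.735755) = 0.006408
  x_3 = 2.735755 - 0.006408×(2.735755 - 2.830000)/(0.006408 - 0.040277)
       = 2.717926
Iteration 3:
  f(2.735755) = 0.006408
  f(2.717926) = -0.000131
  x_4 = 2.717926 - (-0.000131)×(2.717926 - 2.735755)/(-0.000131 - 0.006408)
       = 2.718283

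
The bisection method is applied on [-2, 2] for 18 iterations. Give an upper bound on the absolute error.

Bisection error bound: |error| ≤ (b-a)/2^n
|error| ≤ (2 - (-2))/2^18 = 4/2^18
|error| ≤ 0.0000152588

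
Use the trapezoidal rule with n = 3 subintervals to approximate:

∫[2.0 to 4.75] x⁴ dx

f(x) = x⁴
a = 2.0, b = 4.75, n = 3
h = (b - a)/n = 0.916667

Trapezoidal rule: (h/2)[f(x₀) + 2f(x₁) + 2f(x₂) + ... + f(xₙ)]

x_0 = 2.0000, f(x_0) = 16.000000, coefficient = 1
x_1 = 2.9167, f(x_1) = 72.368104, coefficient = 2
x_2 = 3.8333, f(x_2) = 215.926698, coefficient = 2
x_3 = 4.7500, f(x_3) = 509.066406, coefficient = 1

I ≈ (0.916667/2) × 1101.656009 = 504.925671
Exact value: 477.213086
Error: 27.712585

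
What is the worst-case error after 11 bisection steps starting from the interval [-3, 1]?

Bisection error bound: |error| ≤ (b-a)/2^n
|error| ≤ (1 - (-3))/2^11 = 4/2^11
|error| ≤ 0.0019531250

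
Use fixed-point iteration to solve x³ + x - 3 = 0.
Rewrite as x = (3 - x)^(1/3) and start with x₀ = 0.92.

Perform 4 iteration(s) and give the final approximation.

Equation: x³ + x - 3 = 0
Fixed-point form: x = (3 - x)^(1/3)
x₀ = 0.92

x_1 = g(0.920000) = 1.276501
x_2 = g(1.276501) = 1.198957
x_3 = g(1.198957) = 1.216675
x_4 = g(1.216675) = 1.212672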